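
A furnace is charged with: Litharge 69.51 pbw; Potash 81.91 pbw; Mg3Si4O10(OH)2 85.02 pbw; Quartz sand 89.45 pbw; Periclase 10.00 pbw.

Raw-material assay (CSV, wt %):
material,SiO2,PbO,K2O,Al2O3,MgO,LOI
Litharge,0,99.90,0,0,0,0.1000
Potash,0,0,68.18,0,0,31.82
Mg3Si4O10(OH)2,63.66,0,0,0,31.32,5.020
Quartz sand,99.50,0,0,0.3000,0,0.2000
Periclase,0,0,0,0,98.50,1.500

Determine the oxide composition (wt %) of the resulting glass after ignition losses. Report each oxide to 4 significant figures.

Mid-chain values are displayed (rounded to four significant figures) on the page. The working math keeps full precision through the solve — each reported result is rounded only once. Derived quantities (the five compositions, the totals, ignition loss, the yield, net glass mass) are re-derived using the weight values per 305.2 pbw of glass at full precision as set out in problem or answer.
Oxide masses out of the charge:
  SiO2: 85.02·0.6366 + 89.45·0.9950 = 143.1 pbw
  PbO: 69.51·0.9990 = 69.44 pbw
  K2O: 81.91·0.6818 = 55.85 pbw
  Al2O3: 89.45·0.003000 = 0.2684 pbw
  MgO: 85.02·0.3132 + 10.00·0.9850 = 36.48 pbw
LOI: 69.51·0.001000 + 81.91·0.3182 + 85.02·0.05020 + 89.45·0.002000 + 10.00·0.01500 = 30.73 pbw
Glass = total batch minus LOI = 335.9 − 30.73 = 305.2 pbw (the oxide masses sum to this)
wt % = 100 × oxide mass / glass mass

Glass mass = 305.2 pbw (batch 335.9 − LOI 30.73).
Composition: SiO2 46.90%, PbO 22.76%, K2O 18.30%, Al2O3 0.08794%, MgO 11.95%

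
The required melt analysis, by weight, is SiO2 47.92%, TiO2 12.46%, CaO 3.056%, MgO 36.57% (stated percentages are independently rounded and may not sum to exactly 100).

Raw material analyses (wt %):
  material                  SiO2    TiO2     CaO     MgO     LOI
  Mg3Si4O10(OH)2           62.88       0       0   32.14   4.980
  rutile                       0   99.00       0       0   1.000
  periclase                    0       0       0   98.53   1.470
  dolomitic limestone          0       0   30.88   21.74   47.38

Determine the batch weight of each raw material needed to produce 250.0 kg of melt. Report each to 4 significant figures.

Mid-chain values are displayed (rounded to 4 significant digits) on the page — every computation holds full float precision all the way through. Each reported result takes just one rounding; all derived quantities (four oxide percentages, glass mass, totals, LOI, the yield) are re-derived at full float precision from the weighed amounts per 250.0 kg of glass as set out in problem or answer.
Target masses of each oxide per 250.0 kg melt:
  SiO2: 47.92% × 250.0 = 119.8 kg
  TiO2: 12.46% × 250.0 = 31.15 kg
  CaO: 3.056% × 250.0 = 7.640 kg
  MgO: 36.57% × 250.0 = 91.42 kg
Balance tally, oxide-wise, per the reported batch figures, versus the basis set out (delivered sums recover each target inside rounding margins):
  SiO2: 190.5·0.6288 = 119.8 kg (target 119.8 kg)
  TiO2: 31.46·0.9900 = 31.15 kg (target 31.15 kg)
  CaO: 24.74·0.3088 = 7.640 kg (target 7.640 kg)
  MgO: 190.5·0.3214 + 25.18·0.9853 + 24.74·0.2174 = 91.42 kg (target 91.42 kg)
The glass-mass cross-check: Σ batch − LOI loss = 250.0 kg (per-oxide target masses sum to 250.0 kg; versus the stated basis of 250.0 kg — rounding explains the deltas).
Whole-batch sum: Σ batch = 271.9 kg; LOI loss = Σ batch·LOI = 21.89 kg; yield = glass ÷ total batch = 91.95%.

Batch per 250.0 kg melt:
  Mg3Si4O10(OH)2: 190.5 kg
  rutile: 31.46 kg
  periclase: 25.18 kg
  dolomitic limestone: 24.74 kg
Total batch = 271.9 kg; LOI loss = 21.89 kg; yield = 91.95%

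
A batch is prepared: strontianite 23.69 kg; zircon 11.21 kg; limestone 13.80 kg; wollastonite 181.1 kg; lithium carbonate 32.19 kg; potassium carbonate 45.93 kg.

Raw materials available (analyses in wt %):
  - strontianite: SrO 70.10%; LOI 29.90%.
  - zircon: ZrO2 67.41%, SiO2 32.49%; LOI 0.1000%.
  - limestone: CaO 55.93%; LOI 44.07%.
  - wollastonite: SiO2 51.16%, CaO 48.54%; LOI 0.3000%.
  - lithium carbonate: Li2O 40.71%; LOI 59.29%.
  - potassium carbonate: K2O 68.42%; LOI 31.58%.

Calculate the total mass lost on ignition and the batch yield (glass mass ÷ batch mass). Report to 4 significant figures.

LOI loss = 47.31 kg; glass = 260.6 kg; yield = 84.64%

The working math holds full precision in every operation. Mid-chain values are printed rounded to 4 significant figures in the working. Each reported value takes exactly one rounding; derived quantities are computed at exact precision (glass mass, the six compositions, LOI, totals, the yield) from the weighed amounts per 260.6 kg of glass exactly as shown in question or answer.
LOI of each material in turn:
  strontianite: 23.69 × 0.2990 = 7.083 kg
  zircon: 11.21 × 0.001000 = 0.01121 kg
  limestone: 13.80 × 0.4407 = 6.082 kg
  wollastonite: 181.1 × 0.003000 = 0.5433 kg
  lithium carbonate: 32.19 × 0.5929 = 19.09 kg
  potassium carbonate: 45.93 × 0.3158 = 14.50 kg
Total LOI = 47.31 kg
Glass = batch − LOI = 307.9 − 47.31 = 260.6 kg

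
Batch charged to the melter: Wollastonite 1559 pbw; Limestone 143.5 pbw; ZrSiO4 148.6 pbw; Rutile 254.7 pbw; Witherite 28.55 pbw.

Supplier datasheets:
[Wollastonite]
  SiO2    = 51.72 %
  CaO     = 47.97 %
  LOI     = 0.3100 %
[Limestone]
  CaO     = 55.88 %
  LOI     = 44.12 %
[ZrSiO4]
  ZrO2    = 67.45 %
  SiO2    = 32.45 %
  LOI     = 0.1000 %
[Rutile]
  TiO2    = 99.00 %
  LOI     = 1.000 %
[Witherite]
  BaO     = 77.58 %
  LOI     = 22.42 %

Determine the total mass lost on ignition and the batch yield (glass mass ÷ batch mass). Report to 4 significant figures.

Exact precision is held at each step — mid-chain values are rounded to four significant figures wherever printed; a single rounding produces each reported value — derived quantities are computed at exact precision (LOI, the totals, the yield, the five compositions, glass mass) starting from the weights on 2057 pbw of glass, as written in problem or answer.
Loss on ignition, line by line:
  Wollastonite: 1559 × 0.003100 = 4.833 pbw
  Limestone: 143.5 × 0.4412 = 63.31 pbw
  ZrSiO4: 148.6 × 0.001000 = 0.1486 pbw
  Rutile: 254.7 × 0.01000 = 2.547 pbw
  Witherite: 28.55 × 0.2242 = 6.401 pbw
Total LOI = 77.24 pbw
Glass = batch − LOI = 2134 − 77.24 = 2057 pbw

LOI loss = 77.24 pbw; glass = 2057 pbw; yield = 96.38%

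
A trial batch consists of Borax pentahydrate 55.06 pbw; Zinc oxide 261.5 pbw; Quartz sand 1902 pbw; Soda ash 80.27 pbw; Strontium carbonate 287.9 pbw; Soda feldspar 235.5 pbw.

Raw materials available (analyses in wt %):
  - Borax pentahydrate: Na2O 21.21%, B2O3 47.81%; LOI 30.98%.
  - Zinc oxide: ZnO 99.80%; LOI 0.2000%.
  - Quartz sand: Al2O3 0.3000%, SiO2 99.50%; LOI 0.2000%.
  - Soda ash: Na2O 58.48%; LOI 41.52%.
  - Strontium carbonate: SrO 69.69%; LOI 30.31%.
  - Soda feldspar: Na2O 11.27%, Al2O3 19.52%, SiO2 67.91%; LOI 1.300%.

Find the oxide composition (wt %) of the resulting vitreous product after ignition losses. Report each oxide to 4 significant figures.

In-progress results are shown rounded off to 4 significant figures between the steps — the whole derivation holds exact precision at every stage — a single rounding completes every reported value — the derived quantities are carried at full float precision (the six compositions, glass mass, the yield, LOI, the totals) starting from the weights for 2677 pbw of glass as given in problem or answer.
Delivered oxide masses:
  ZnO: 261.5·0.9980 = 261.0 pbw
  Na2O: 55.06·0.2121 + 80.27·0.5848 + 235.5·0.1127 = 85.16 pbw
  Al2O3: 1902·0.003000 + 235.5·0.1952 = 51.68 pbw
  SiO2: 1902·0.9950 + 235.5·0.6791 = 2052 pbw
  SrO: 287.9·0.6969 = 200.6 pbw
  B2O3: 55.06·0.4781 = 26.32 pbw
LOI: 55.06·0.3098 + 261.5·0.002000 + 1902·0.002000 + 80.27·0.4152 + 287.9·0.3031 + 235.5·0.01300 = 145.0 pbw
Resulting glass, batch − LOI: 2822 − 145.0 = 2677 pbw (consistent with Σ oxide mass)
percent share: oxide ÷ glass, ×100

Glass mass = 2677 pbw (batch 2822 − LOI 145.0).
Composition: ZnO 9.748%, Na2O 3.181%, Al2O3 1.930%, SiO2 76.66%, SrO 7.494%, B2O3 0.9833%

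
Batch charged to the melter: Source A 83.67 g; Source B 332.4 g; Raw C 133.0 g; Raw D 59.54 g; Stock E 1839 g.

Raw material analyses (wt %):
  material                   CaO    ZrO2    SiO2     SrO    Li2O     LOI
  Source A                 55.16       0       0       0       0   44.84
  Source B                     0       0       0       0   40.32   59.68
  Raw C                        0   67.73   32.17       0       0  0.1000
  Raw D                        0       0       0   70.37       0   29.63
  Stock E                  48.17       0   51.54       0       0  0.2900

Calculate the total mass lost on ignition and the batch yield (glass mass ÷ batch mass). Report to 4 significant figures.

Every computation carries full float precision from first step to last — in-progress results appear rounded to 4 significant digits as written. Every reported number carries a single rounding — all derived quantities are computed in full precision (glass mass, totals, LOI, yield, the five compositions) from the batch weights for 2189 g of glass as given in either problem or answer.
Ignition loss by material:
  Source A: 83.67 × 0.4484 = 37.52 g
  Source B: 332.4 × 0.5968 = 198.4 g
  Raw C: 133.0 × 0.001000 = 0.1330 g
  Raw D: 59.54 × 0.2963 = 17.64 g
  Stock E: 1839 × 0.002900 = 5.333 g
Total LOI = 259.0 g
Glass = batch − LOI = 2448 − 259.0 = 2189 g

LOI loss = 259.0 g; glass = 2189 g; yield = 89.42%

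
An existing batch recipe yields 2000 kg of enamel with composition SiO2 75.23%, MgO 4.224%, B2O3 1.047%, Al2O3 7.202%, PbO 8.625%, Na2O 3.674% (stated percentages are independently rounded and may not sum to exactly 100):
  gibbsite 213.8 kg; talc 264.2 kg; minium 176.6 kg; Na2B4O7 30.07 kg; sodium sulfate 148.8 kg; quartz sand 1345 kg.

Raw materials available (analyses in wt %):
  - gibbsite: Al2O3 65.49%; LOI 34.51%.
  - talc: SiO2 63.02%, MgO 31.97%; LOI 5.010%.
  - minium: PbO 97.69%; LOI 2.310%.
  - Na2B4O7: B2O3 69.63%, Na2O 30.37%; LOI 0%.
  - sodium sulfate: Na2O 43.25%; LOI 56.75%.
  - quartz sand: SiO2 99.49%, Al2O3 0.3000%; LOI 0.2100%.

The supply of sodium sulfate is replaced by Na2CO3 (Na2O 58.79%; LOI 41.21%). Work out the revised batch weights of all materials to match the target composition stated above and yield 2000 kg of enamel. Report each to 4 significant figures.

In-progress results appear, with 4-significant-digit rounding, across the worked steps; the whole derivation maintains full precision through the solve — a single rounding yields each reported number; all derived quantities (yield, LOI, net glass mass, six oxide percentages, totals) are rebuilt from the batch weights per 2000 kg of glass at exact precision as given in question or answer.
Per-oxide target masses for 2000 kg enamel:
  SiO2: 75.23% × 2000 = 1505 kg
  MgO: 4.224% × 2000 = 84.48 kg
  B2O3: 1.047% × 2000 = 20.94 kg
  Al2O3: 7.202% × 2000 = 144.0 kg
  PbO: 8.625% × 2000 = 172.5 kg
  Na2O: 3.674% × 2000 = 73.48 kg
Balance tally, oxide-wise, applying the batch weights above, against the basis in use (sum by sum, the targets are met modulo rounding of the values):
  SiO2: 264.2·0.6302 + 1345·0.9949 = 1505 kg (target 1505 kg)
  MgO: 264.2·0.3197 = 84.46 kg (target 84.48 kg)
  B2O3: 30.07·0.6963 = 20.94 kg (target 20.94 kg)
  Al2O3: 213.8·0.6549 + 1345·0.003000 = 144.1 kg (target 144.0 kg)
  PbO: 176.6·0.9769 = 172.5 kg (target 172.5 kg)
  Na2O: 30.07·0.3037 + 109.5·0.5879 = 73.51 kg (target 73.48 kg)
Glass-mass sanity pass: whole batch net of LOI = 2000 kg (the targets, summed, come to 2000 kg; basis as stated: 2000 kg — rounding explains the deltas).
Batch grand total — Σ batch = 2139 kg; ignition loss, Σ(batch × LOI) = 139.0 kg; glass ÷ batch gives a yield of 93.50%.

Revised batch per 2000 kg enamel:
  gibbsite: 213.8 kg
  talc: 264.2 kg
  minium: 176.6 kg
  Na2B4O7: 30.07 kg
  Na2CO3: 109.5 kg
  quartz sand: 1345 kg
Total batch = 2139 kg; LOI loss = 139.0 kg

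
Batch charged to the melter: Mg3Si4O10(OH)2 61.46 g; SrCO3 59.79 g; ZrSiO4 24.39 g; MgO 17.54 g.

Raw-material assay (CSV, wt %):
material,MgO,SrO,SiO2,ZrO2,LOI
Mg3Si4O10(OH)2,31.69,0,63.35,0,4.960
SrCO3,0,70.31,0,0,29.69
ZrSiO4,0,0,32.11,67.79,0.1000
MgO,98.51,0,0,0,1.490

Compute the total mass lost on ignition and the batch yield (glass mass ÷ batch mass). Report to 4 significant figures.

Every computation maintains exact precision end to end — working values are displayed, rounded to four significant figures, between the steps — each reported figure includes exactly one rounding; the derived quantities are carried starting from the weights on 142.1 g of glass at full precision (the yield, net glass mass, LOI, totals, the four compositions), as written in question or answer.
Material-by-material LOI:
  Mg3Si4O10(OH)2: 61.46 × 0.04960 = 3.048 g
  SrCO3: 59.79 × 0.2969 = 17.75 g
  ZrSiO4: 24.39 × 0.001000 = 0.02439 g
  MgO: 17.54 × 0.01490 = 0.2613 g
Total LOI = 21.09 g
Glass = batch − LOI = 163.2 − 21.09 = 142.1 g

LOI loss = 21.09 g; glass = 142.1 g; yield = 87.08%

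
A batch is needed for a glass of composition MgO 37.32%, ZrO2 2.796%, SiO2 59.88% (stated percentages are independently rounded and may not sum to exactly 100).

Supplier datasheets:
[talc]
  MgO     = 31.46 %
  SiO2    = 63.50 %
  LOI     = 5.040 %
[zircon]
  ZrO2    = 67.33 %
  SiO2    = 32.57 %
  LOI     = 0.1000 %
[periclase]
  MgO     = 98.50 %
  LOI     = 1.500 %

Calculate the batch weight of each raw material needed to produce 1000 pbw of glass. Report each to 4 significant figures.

Batch per 1000 pbw glass:
  talc: 921.7 pbw
  zircon: 41.53 pbw
  periclase: 84.50 pbw
Total batch = 1048 pbw; LOI loss = 47.76 pbw; yield = 95.44%

Working values appear (rounded to 4 significant figures) in the printout. Every computation maintains full float precision in every operation. Each reported result carries a single rounding — the derived quantities, which include the yield, the totals, ignition loss, three oxide percentages, net glass mass, are computed at full precision, as they appear in either problem or answer, from the weighed amounts on 1000 pbw of glass.
Target masses of each oxide per 1000 pbw glass:
  MgO: 37.32% × 1000 = 373.2 pbw
  ZrO2: 2.796% × 1000 = 27.96 pbw
  SiO2: 59.88% × 1000 = 598.8 pbw
Per-oxide balance check with the batch weights as given, on the stated basis (each sum matches its target mass modulo rounding of the values):
  MgO: 921.7·0.3146 + 84.50·0.9850 = 373.2 pbw (target 373.2 pbw)
  ZrO2: 41.53·0.6733 = 27.96 pbw (target 27.96 pbw)
  SiO2: 921.7·0.6350 + 41.53·0.3257 = 598.8 pbw (target 598.8 pbw)
Mass balance on the glass: total batch − LOI = 1000 pbw (the Σ of target masses is 1000 pbw; versus the stated basis of 1000 pbw — rounding explains the deltas).
Adding the batch up: Σ batch = 1048 pbw; LOI loss = Σ batch·LOI = 47.76 pbw; yield: glass divided by total = 95.44%.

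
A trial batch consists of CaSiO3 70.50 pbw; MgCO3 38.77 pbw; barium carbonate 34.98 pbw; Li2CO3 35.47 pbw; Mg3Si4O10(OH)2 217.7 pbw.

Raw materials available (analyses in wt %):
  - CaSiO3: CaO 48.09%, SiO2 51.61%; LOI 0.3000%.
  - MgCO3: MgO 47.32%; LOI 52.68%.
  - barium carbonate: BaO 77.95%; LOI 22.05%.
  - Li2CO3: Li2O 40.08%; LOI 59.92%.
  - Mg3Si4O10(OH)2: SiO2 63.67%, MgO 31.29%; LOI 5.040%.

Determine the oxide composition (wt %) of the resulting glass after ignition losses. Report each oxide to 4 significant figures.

Glass mass = 336.8 pbw (batch 397.4 − LOI 60.57).
Composition: CaO 10.06%, SiO2 51.95%, Li2O 4.220%, MgO 25.67%, BaO 8.095%

Rounding to 4 significant digits applies to every in-between result as printed — the working math runs at full float precision through every step — each reported number takes just one rounding; the derived quantities are computed in full float precision (LOI, the five compositions, yield, glass mass, totals) from the weighed amounts for 336.8 pbw of glass, as quoted within the question or the answer.
Oxide masses out of the charge:
  CaO: 70.50·0.4809 = 33.90 pbw
  SiO2: 70.50·0.5161 + 217.7·0.6367 = 175.0 pbw
  Li2O: 35.47·0.4008 = 14.22 pbw
  MgO: 38.77·0.4732 + 217.7·0.3129 = 86.46 pbw
  BaO: 34.98·0.7795 = 27.27 pbw
LOI: 70.50·0.003000 + 38.77·0.5268 + 34.98·0.2205 + 35.47·0.5992 + 217.7·0.05040 = 60.57 pbw
Net of LOI, the glass mass = 397.4 − 60.57 = 336.8 pbw (= the summed oxide contributions)
wt % = oxide mass / glass mass × 100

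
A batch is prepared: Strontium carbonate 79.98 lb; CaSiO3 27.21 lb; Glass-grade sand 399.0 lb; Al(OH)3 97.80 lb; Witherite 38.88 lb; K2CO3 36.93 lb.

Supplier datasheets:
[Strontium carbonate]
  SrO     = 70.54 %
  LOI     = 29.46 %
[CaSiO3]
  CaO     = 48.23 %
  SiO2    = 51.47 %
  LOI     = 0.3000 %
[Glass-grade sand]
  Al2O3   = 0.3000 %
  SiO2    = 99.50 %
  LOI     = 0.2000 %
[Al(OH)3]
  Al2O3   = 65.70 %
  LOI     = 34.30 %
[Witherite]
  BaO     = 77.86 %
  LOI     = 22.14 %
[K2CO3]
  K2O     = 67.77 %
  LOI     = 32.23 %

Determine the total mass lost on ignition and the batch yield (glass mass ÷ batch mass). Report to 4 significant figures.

LOI loss = 78.50 lb; glass = 601.3 lb; yield = 88.45%

The working math keeps full precision from first step to last — values along the way are printed, rounded to four significant digits, within the worked lines; every reported number is rounded a single time; the derived quantities (ignition loss, six oxide percentages, the yield, the totals, net glass mass) are re-derived in exact precision using the weight values per 601.3 lb of glass as written in the problem or answer text.
Ignition loss by material:
  Strontium carbonate: 79.98 × 0.2946 = 23.56 lb
  CaSiO3: 27.21 × 0.003000 = 0.08163 lb
  Glass-grade sand: 399.0 × 0.002000 = 0.7980 lb
  Al(OH)3: 97.80 × 0.3430 = 33.55 lb
  Witherite: 38.88 × 0.2214 = 8.608 lb
  K2CO3: 36.93 × 0.3223 = 11.90 lb
Total LOI = 78.50 lb
Glass = batch − LOI = 679.8 − 78.50 = 601.3 lb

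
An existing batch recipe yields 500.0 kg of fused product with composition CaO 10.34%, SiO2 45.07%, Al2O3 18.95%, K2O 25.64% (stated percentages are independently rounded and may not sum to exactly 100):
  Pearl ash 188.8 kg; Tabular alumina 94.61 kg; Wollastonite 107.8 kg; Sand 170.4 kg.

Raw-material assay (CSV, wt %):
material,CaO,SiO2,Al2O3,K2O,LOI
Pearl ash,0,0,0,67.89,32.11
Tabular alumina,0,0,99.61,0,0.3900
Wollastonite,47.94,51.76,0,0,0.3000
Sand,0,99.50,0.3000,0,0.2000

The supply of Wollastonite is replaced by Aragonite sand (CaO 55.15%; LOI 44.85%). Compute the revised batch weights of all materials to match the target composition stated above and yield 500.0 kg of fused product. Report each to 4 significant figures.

The intermediate values are displayed rounded to four significant figures in the printout — each numeric step runs at full precision at each step. Every reported number is rounded a single time — the derived quantities are recomputed from the weighed amounts per 500.0 kg of glass at full precision (the yield, the totals, LOI, four oxide percentages, glass mass) as written in question or answer.
The oxide mass targets at 500.0 kg fused product:
  CaO: 10.34% × 500.0 = 51.70 kg
  SiO2: 45.07% × 500.0 = 225.4 kg
  Al2O3: 18.95% × 500.0 = 94.75 kg
  K2O: 25.64% × 500.0 = 128.2 kg
Balance tally, oxide-wise, using the reported weights, at the basis given (delivered sums recover each target given rounding of the digits):
  CaO: 93.74·0.5515 = 51.70 kg (target 51.70 kg)
  SiO2: 226.5·0.9950 = 225.4 kg (target 225.4 kg)
  Al2O3: 94.44·0.9961 + 226.5·0.003000 = 94.75 kg (target 94.75 kg)
  K2O: 188.8·0.6789 = 128.2 kg (target 128.2 kg)
Consistency of the glass mass: the batch minus its LOI: 500.0 kg (summing oxide targets gives 500.0 kg; stated basis 500.0 kg — a pure rounding effect).
Total batch = Σ batch = 603.5 kg; LOI removed, Σ of batch·LOI: 103.5 kg; yield = glass ÷ total batch = 82.85%.

Revised batch per 500.0 kg fused product:
  Pearl ash: 188.8 kg
  Tabular alumina: 94.44 kg
  Aragonite sand: 93.74 kg
  Sand: 226.5 kg
Total batch = 603.5 kg; LOI loss = 103.5 kg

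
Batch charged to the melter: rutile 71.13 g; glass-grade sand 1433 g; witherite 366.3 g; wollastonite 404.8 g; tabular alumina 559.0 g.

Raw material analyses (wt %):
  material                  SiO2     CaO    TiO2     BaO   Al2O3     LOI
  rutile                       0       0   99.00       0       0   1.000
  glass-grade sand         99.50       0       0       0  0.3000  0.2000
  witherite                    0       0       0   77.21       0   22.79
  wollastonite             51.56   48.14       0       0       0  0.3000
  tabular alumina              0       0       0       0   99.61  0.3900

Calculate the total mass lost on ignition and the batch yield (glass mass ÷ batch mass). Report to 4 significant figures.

All internal work holds exact precision through every step; rounding to 4 significant digits governs each mid-chain value as displayed. Each reported value sees exactly one rounding; the derived quantities (totals, ignition loss, the five compositions, yield, net glass mass) are rebuilt using the weight values at 2744 g of glass at full float precision precisely as stated by the problem or the answer.
Loss on ignition, line by line:
  rutile: 71.13 × 0.01000 = 0.7113 g
  glass-grade sand: 1433 × 0.002000 = 2.866 g
  witherite: 366.3 × 0.2279 = 83.48 g
  wollastonite: 404.8 × 0.003000 = 1.214 g
  tabular alumina: 559.0 × 0.003900 = 2.180 g
Total LOI = 90.45 g
Glass = batch − LOI = 2834 − 90.45 = 2744 g

LOI loss = 90.45 g; glass = 2744 g; yield = 96.81%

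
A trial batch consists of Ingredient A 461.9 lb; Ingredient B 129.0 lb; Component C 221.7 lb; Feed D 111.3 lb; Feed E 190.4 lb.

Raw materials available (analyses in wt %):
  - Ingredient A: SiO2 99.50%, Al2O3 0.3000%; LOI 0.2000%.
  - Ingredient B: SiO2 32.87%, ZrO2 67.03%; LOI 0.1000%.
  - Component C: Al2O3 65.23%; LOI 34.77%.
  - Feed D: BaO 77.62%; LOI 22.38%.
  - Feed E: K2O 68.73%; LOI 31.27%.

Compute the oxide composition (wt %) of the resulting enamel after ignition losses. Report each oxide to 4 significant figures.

Mid-chain values appear with 4-significant-figure rounding at each printed step; each numeric step runs at full precision from start to finish. A single rounding yields each reported result. Derived quantities (five oxide percentages, ignition loss, the totals, glass mass, yield) are rebuilt using the weight values for 951.7 lb of glass at exact precision, as set out in the problem or the answer.
Oxide masses out of the charge:
  SiO2: 461.9·0.9950 + 129.0·0.3287 = 502.0 lb
  K2O: 190.4·0.6873 = 130.9 lb
  BaO: 111.3·0.7762 = 86.39 lb
  Al2O3: 461.9·0.003000 + 221.7·0.6523 = 146.0 lb
  ZrO2: 129.0·0.6703 = 86.47 lb
LOI: 461.9·0.002000 + 129.0·0.001000 + 221.7·0.3477 + 111.3·0.2238 + 190.4·0.3127 = 162.6 lb
The glass mass, total less LOI, = 1114 − 162.6 = 951.7 lb (equal to the oxide-mass sum)
wt %: oxide over glass, times 100

Glass mass = 951.7 lb (batch 1114 − LOI 162.6).
Composition: SiO2 52.75%, K2O 13.75%, BaO 9.077%, Al2O3 15.34%, ZrO2 9.086%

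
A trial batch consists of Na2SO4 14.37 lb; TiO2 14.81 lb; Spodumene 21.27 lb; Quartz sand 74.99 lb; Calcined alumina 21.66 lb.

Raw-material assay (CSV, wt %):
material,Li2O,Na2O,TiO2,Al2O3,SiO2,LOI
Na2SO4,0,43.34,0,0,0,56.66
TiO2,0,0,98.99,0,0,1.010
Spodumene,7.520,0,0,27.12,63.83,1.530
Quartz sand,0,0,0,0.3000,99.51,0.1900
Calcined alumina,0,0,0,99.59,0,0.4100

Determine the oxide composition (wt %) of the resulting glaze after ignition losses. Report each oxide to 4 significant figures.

Glass mass = 138.3 lb (batch 147.1 − LOI 8.848).
Composition: Li2O 1.157%, Na2O 4.505%, TiO2 10.60%, Al2O3 19.94%, SiO2 63.80%

All internal work carries full precision at all times; intermediates are displayed rounded to four significant figures on the page — each reported number is rounded only once. Derived quantities (LOI, the five compositions, net glass mass, the yield, totals) are re-derived at full float precision starting from the weights per 138.3 lb of glass exactly as shown in the problem or answer text.
Oxide masses out of the charge:
  Li2O: 21.27·0.07520 = 1.600 lb
  Na2O: 14.37·0.4334 = 6.228 lb
  TiO2: 14.81·0.9899 = 14.66 lb
  Al2O3: 21.27·0.2712 + 74.99·0.003000 + 21.66·0.9959 = 27.56 lb
  SiO2: 21.27·0.6383 + 74.99·0.9951 = 88.20 lb
LOI: 14.37·0.5666 + 14.81·0.01010 + 21.27·0.01530 + 74.99·0.001900 + 21.66·0.004100 = 8.848 lb
The glass mass, total less LOI, = 147.1 − 8.848 = 138.3 lb (= the summed oxide contributions)
each wt % is 100 × oxide ÷ glass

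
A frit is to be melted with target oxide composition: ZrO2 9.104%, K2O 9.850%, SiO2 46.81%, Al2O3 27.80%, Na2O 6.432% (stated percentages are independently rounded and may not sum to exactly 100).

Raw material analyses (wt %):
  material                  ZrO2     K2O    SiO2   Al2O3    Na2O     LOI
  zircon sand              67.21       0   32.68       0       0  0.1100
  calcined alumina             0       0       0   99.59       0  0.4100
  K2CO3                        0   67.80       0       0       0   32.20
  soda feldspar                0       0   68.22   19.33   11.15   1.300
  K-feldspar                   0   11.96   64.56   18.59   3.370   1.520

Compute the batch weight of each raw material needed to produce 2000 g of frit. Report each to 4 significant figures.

Batch per 2000 g frit:
  zircon sand: 270.9 g
  calcined alumina: 316.7 g
  K2CO3: 266.2 g
  soda feldspar: 1112 g
  K-feldspar: 137.9 g
Total batch = 2104 g; LOI loss = 103.9 g; yield = 95.06%

Rounding to 4 significant digits extends to every in-between result as printed — the working math carries full precision through every step. Exactly one rounding lands on every reported value. Derived quantities (glass mass, the yield, the totals, the five compositions, ignition loss) are rebuilt from the weighed amounts at 2000 g of glass at exact precision as quoted within the problem or the answer.
Oxide mass targets, per 2000 g frit:
  ZrO2: 9.104% × 2000 = 182.1 g
  K2O: 9.850% × 2000 = 197.0 g
  SiO2: 46.81% × 2000 = 936.2 g
  Al2O3: 27.80% × 2000 = 556.0 g
  Na2O: 6.432% × 2000 = 128.6 g
Balance tally, oxide-wise, with the batch weights as given, for the quoted basis mass (oxide sums agree with the targets up to rounding of the answer):
  ZrO2: 270.9·0.6721 = 182.1 g (target 182.1 g)
  K2O: 266.2·0.6780 + 137.9·0.1196 = 197.0 g (target 197.0 g)
  SiO2: 270.9·0.3268 + 1112·0.6822 + 137.9·0.6456 = 936.2 g (target 936.2 g)
  Al2O3: 316.7·0.9959 + 1112·0.1933 + 137.9·0.1859 = 556.0 g (target 556.0 g)
  Na2O: 1112·0.1115 + 137.9·0.03370 = 128.6 g (target 128.6 g)
Consistency of the glass mass: total charge less LOI = 2000 g (per-oxide target masses sum to 2000 g; basis as stated: 2000 g — rounding explains the deltas).
Summing the batch: Σ batch = 2104 g; Σ batch·LOI gives LOI loss = 103.9 g; yield: glass divided by total = 95.06%.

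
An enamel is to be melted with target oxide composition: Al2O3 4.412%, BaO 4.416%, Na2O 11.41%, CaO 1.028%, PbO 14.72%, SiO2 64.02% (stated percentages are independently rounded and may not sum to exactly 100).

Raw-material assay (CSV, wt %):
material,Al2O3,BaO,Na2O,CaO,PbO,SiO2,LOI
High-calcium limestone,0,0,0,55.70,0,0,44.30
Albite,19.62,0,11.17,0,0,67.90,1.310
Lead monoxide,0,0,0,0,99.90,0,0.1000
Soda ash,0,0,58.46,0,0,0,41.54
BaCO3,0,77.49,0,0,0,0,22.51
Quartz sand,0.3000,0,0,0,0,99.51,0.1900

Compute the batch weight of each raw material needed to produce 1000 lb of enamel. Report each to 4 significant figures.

Batch per 1000 lb enamel:
  High-calcium limestone: 18.46 lb
  Albite: 217.3 lb
  Lead monoxide: 147.3 lb
  Soda ash: 153.7 lb
  BaCO3: 56.99 lb
  Quartz sand: 495.1 lb
Total batch = 1089 lb; LOI loss = 88.79 lb; yield = 91.85%

The whole derivation maintains exact precision at each step; values along the way are shown rounded to 4 significant digits across the worked steps. Each reported value is rounded once only. All derived quantities, including yield, six oxide percentages, ignition loss, glass mass, totals, are computed from the batch weights per 1000 lb of glass at exact precision as quoted within problem or answer.
Target masses of each oxide per 1000 lb enamel:
  Al2O3: 4.412% × 1000 = 44.12 lb
  BaO: 4.416% × 1000 = 44.16 lb
  Na2O: 11.41% × 1000 = 114.1 lb
  CaO: 1.028% × 1000 = 10.28 lb
  PbO: 14.72% × 1000 = 147.2 lb
  SiO2: 64.02% × 1000 = 640.2 lb
A balance pass over the oxides, applying the batch weights above, on the stated basis (oxide sums agree with the targets inside rounding margins):
  Al2O3: 217.3·0.1962 + 495.1·0.003000 = 44.12 lb (target 44.12 lb)
  BaO: 56.99·0.7749 = 44.16 lb (target 44.16 lb)
  Na2O: 217.3·0.1117 + 153.7·0.5846 = 114.1 lb (target 114.1 lb)
  CaO: 18.46·0.5570 = 10.28 lb (target 10.28 lb)
  PbO: 147.3·0.9990 = 147.2 lb (target 147.2 lb)
  SiO2: 217.3·0.6790 + 495.1·0.9951 = 640.2 lb (target 640.2 lb)
Auditing the glass mass value: the batch minus its LOI: 1000 lb (the targets, summed, come to 1000 lb; basis as stated: 1000 lb — gaps are rounding artifacts).
Batch grand total — Σ batch = 1089 lb; loss to ignition Σ batch·LOI = 88.79 lb; yield = glass ÷ total batch = 91.85%.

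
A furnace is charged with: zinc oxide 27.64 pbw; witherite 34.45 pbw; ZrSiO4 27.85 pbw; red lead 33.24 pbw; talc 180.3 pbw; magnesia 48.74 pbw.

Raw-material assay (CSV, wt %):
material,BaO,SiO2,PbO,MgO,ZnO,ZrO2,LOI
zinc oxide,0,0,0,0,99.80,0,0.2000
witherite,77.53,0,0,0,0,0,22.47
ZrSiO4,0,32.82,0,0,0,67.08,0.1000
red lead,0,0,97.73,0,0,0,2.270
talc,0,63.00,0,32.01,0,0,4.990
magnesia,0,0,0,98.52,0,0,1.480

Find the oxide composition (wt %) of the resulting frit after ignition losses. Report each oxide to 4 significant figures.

Intermediates appear, with 4-significant-figure rounding, across the worked steps. Every computation holds full float precision throughout. Each reported result is rounded exactly once; derived quantities, including the totals, ignition loss, net glass mass, the yield, the six compositions, are re-derived from the weighed amounts for 333.9 pbw of glass at exact precision as written in either problem or answer.
Oxide-by-oxide delivered mass:
  BaO: 34.45·0.7753 = 26.71 pbw
  SiO2: 27.85·0.3282 + 180.3·0.6300 = 122.7 pbw
  PbO: 33.24·0.9773 = 32.49 pbw
  MgO: 180.3·0.3201 + 48.74·0.9852 = 105.7 pbw
  ZnO: 27.64·0.9980 = 27.58 pbw
  ZrO2: 27.85·0.6708 = 18.68 pbw
LOI: 27.64·0.002000 + 34.45·0.2247 + 27.85·0.001000 + 33.24·0.02270 + 180.3·0.04990 + 48.74·0.01480 = 18.30 pbw
The glass mass, total less LOI, = 352.2 − 18.30 = 333.9 pbw (consistent with Σ oxide mass)
percent by weight: oxide/glass ×100

Glass mass = 333.9 pbw (batch 352.2 − LOI 18.30).
Composition: BaO 7.999%, SiO2 36.75%, PbO 9.728%, MgO 31.66%, ZnO 8.261%, ZrO2 5.595%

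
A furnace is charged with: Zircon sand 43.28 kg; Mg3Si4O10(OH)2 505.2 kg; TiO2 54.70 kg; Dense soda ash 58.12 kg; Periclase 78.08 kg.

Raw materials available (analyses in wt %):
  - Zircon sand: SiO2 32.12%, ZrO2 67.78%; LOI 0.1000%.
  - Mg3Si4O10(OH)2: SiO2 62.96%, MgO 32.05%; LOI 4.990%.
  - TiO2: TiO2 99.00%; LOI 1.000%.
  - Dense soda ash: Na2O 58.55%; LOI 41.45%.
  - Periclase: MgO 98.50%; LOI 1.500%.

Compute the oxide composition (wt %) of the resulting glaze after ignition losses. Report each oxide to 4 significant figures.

Working values are shown rounded off to 4 significant figures as written; each numeric step holds exact precision end to end; every reported number takes just one rounding; all derived quantities, including net glass mass, ignition loss, the yield, totals, the five compositions, are recomputed from the weighed amounts at 688.3 kg of glass in full precision as written in the question or the answer.
Per-oxide mass from batch:
  SiO2: 43.28·0.3212 + 505.2·0.6296 = 332.0 kg
  ZrO2: 43.28·0.6778 = 29.34 kg
  TiO2: 54.70·0.9900 = 54.15 kg
  Na2O: 58.12·0.5855 = 34.03 kg
  MgO: 505.2·0.3205 + 78.08·0.9850 = 238.8 kg
LOI: 43.28·0.001000 + 505.2·0.04990 + 54.70·0.01000 + 58.12·0.4145 + 78.08·0.01500 = 51.06 kg
The glass mass, total less LOI, = 739.4 − 51.06 = 688.3 kg (consistent with Σ oxide mass)
wt % = oxide mass / glass mass × 100

Glass mass = 688.3 kg (batch 739.4 − LOI 51.06).
Composition: SiO2 48.23%, ZrO2 4.262%, TiO2 7.867%, Na2O 4.944%, MgO 34.70%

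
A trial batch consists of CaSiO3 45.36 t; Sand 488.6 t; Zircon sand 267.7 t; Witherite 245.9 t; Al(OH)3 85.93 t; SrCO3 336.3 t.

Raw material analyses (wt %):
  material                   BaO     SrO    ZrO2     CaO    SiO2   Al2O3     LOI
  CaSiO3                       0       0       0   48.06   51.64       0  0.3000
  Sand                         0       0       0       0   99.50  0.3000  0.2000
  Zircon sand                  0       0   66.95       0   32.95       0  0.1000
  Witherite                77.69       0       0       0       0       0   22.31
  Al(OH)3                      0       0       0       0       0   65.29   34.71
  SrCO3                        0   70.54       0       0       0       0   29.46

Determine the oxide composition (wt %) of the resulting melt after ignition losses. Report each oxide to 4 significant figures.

Glass mass = 1285 t (batch 1470 − LOI 185.1).
Composition: BaO 14.87%, SrO 18.47%, ZrO2 13.95%, CaO 1.697%, SiO2 46.53%, Al2O3 4.481%

Each numeric step keeps full precision at every stage. The intermediate values are displayed (rounded to 4 significant digits) at each printed step. Each reported value is rounded once only. Derived quantities (ignition loss, totals, the six compositions, the yield, glass mass) are recomputed at exact precision starting from the weights on 1285 t of glass as given in problem or answer.
Oxide-by-oxide delivered mass:
  BaO: 245.9·0.7769 = 191.0 t
  SrO: 336.3·0.7054 = 237.2 t
  ZrO2: 267.7·0.6695 = 179.2 t
  CaO: 45.36·0.4806 = 21.80 t
  SiO2: 45.36·0.5164 + 488.6·0.9950 + 267.7·0.3295 = 597.8 t
  Al2O3: 488.6·0.003000 + 85.93·0.6529 = 57.57 t
LOI: 45.36·0.003000 + 488.6·0.002000 + 267.7·0.001000 + 245.9·0.2231 + 85.93·0.3471 + 336.3·0.2946 = 185.1 t
Glass mass = batch − LOI = 1470 − 185.1 = 1285 t (the oxide masses sum to this)
oxide / glass × 100 gives the wt %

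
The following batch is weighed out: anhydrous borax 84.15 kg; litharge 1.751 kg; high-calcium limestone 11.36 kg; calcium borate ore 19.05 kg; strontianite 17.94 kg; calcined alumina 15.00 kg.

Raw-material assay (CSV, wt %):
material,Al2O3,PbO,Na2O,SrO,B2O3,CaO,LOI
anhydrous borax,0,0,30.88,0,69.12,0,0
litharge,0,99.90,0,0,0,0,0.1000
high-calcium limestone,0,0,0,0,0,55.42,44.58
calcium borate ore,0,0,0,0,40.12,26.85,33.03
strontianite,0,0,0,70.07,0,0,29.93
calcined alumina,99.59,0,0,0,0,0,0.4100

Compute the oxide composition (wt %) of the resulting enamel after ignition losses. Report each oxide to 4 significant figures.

Glass mass = 132.5 kg (batch 149.3 − LOI 16.79).
Composition: Al2O3 11.28%, PbO 1.321%, Na2O 19.62%, SrO 9.490%, B2O3 49.68%, CaO 8.614%

Full float precision is held all the way through; in-progress results appear, rounded to four significant digits, between the steps — each reported figure takes exactly one rounding; derived quantities (the six compositions, glass mass, yield, LOI, the totals) are rebuilt at exact precision using the weight values on 132.5 kg of glass as set out in the problem or the answer.
Per-oxide mass from batch:
  Al2O3: 15.00·0.9959 = 14.94 kg
  PbO: 1.751·0.9990 = 1.749 kg
  Na2O: 84.15·0.3088 = 25.99 kg
  SrO: 17.94·0.7007 = 12.57 kg
  B2O3: 84.15·0.6912 + 19.05·0.4012 = 65.81 kg
  CaO: 11.36·0.5542 + 19.05·0.2685 = 11.41 kg
LOI: 1.751·0.001000 + 11.36·0.4458 + 19.05·0.3303 + 17.94·0.2993 + 15.00·0.004100 = 16.79 kg
Glass mass = batch − LOI = 149.3 − 16.79 = 132.5 kg (= Σ oxide masses)
each wt % is 100 × oxide ÷ glass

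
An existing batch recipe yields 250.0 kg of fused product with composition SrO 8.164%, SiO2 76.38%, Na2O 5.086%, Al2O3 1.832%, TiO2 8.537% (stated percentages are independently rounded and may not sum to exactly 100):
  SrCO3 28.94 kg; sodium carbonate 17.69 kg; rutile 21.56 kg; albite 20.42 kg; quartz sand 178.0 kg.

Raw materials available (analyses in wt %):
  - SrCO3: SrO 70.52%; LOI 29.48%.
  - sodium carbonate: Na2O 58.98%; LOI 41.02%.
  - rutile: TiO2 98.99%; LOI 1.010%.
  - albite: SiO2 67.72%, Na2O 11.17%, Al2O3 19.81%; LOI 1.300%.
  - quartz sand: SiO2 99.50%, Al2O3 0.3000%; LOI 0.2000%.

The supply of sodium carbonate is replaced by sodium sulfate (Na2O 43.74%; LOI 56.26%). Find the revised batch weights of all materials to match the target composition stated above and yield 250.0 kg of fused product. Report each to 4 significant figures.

Every computation maintains full precision from start to finish — rounding to 4 significant figures extends to each working value as shown — each reported number is rounded a single time; the derived quantities are computed starting from the weights for 250.0 kg of glass at exact precision (yield, glass mass, ignition loss, the totals, the five compositions), as they appear in the problem or the answer.
Target masses of each oxide per 250.0 kg fused product:
  SrO: 8.164% × 250.0 = 20.41 kg
  SiO2: 76.38% × 250.0 = 191.0 kg
  Na2O: 5.086% × 250.0 = 12.72 kg
  Al2O3: 1.832% × 250.0 = 4.580 kg
  TiO2: 8.537% × 250.0 = 21.34 kg
Verifying the oxide balance working from each reported weight, for the quoted basis mass (summed amounts equal target values inside rounding margins):
  SrO: 28.94·0.7052 = 20.41 kg (target 20.41 kg)
  SiO2: 20.42·0.6772 + 178.0·0.9950 = 190.9 kg (target 191.0 kg)
  Na2O: 23.85·0.4374 + 20.42·0.1117 = 12.71 kg (target 12.72 kg)
  Al2O3: 20.42·0.1981 + 178.0·0.003000 = 4.579 kg (target 4.580 kg)
  TiO2: 21.56·0.9899 = 21.34 kg (target 21.34 kg)
Auditing the glass mass value: total batch − LOI = 250.0 kg (targets for the oxides total 250.0 kg; versus the stated basis of 250.0 kg — gaps are rounding artifacts).
Whole-batch sum: Σ batch = 272.8 kg; Σ batch·LOI gives LOI loss = 22.79 kg; as yield: glass ÷ batch → 91.65%.

Revised batch per 250.0 kg fused product:
  SrCO3: 28.94 kg
  sodium sulfate: 23.85 kg
  rutile: 21.56 kg
  albite: 20.42 kg
  quartz sand: 178.0 kg
Total batch = 272.8 kg; LOI loss = 22.79 kg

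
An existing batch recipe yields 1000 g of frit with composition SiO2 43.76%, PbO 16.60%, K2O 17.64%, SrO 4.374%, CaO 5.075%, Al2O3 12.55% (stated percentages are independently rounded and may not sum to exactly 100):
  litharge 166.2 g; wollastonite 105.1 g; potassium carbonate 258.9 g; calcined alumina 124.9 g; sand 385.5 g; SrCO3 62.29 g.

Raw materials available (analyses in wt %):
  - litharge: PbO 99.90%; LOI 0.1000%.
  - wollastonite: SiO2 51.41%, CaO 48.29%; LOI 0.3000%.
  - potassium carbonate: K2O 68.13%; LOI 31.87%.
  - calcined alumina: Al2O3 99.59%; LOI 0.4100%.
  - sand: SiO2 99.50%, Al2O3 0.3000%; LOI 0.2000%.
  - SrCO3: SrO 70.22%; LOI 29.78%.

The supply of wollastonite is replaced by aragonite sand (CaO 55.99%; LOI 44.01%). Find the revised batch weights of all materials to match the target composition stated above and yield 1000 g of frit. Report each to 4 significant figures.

Values along the way are shown (rounded to 4 significant figures) in the printout. All arithmetic keeps full precision end to end — each reported number receives exactly one rounding — all derived quantities are recomputed from the batch weights for 1000 g of glass at full precision (the totals, the yield, six oxide percentages, LOI, net glass mass), as given in question or answer.
The oxide mass targets at 1000 g frit:
  SiO2: 43.76% × 1000 = 437.6 g
  PbO: 16.60% × 1000 = 166.0 g
  K2O: 17.64% × 1000 = 176.4 g
  SrO: 4.374% × 1000 = 43.74 g
  CaO: 5.075% × 1000 = 50.75 g
  Al2O3: 12.55% × 1000 = 125.5 g
Mass-balance tally per oxide with the batch weights as given, under the basis named above (each sum matches its target mass net of answer rounding effects):
  SiO2: 439.8·0.9950 = 437.6 g (target 437.6 g)
  PbO: 166.2·0.9990 = 166.0 g (target 166.0 g)
  K2O: 258.9·0.6813 = 176.4 g (target 176.4 g)
  SrO: 62.29·0.7022 = 43.74 g (target 43.74 g)
  CaO: 90.64·0.5599 = 50.75 g (target 50.75 g)
  Al2O3: 124.7·0.9959 + 439.8·0.003000 = 125.5 g (target 125.5 g)
Glass-mass sanity pass: total batch − LOI = 1000 g (the Σ of target masses is 1000 g; versus the stated basis of 1000 g — deltas are rounding alone).
Total batch = Σ batch = 1143 g; ignition loss, Σ(batch × LOI) = 142.5 g; yield = glass ÷ total batch = 87.53%.

Revised batch per 1000 g frit:
  litharge: 166.2 g
  aragonite sand: 90.64 g
  potassium carbonate: 258.9 g
  calcined alumina: 124.7 g
  sand: 439.8 g
  SrCO3: 62.29 g
Total batch = 1143 g; LOI loss = 142.5 g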